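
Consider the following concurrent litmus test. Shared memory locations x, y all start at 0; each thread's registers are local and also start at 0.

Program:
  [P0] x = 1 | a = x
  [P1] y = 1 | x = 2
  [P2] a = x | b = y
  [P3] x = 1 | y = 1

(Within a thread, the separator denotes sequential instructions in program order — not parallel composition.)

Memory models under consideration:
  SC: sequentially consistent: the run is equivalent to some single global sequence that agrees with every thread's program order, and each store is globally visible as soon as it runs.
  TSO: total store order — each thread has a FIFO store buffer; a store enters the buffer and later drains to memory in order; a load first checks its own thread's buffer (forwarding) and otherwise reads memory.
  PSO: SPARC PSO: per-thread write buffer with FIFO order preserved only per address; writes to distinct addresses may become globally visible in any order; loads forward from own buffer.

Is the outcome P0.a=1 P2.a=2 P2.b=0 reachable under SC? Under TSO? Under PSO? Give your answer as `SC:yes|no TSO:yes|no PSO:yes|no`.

outcome vector order: (P0.a,P2.a,P2.b)
under SC → (1,0,0); (1,0,1); (1,1,0); (1,1,1); (1,2,1); (2,0,0); (2,0,1); (2,1,0); (2,1,1); (2,2,1)
under TSO → (1,0,0); (1,0,1); (1,1,0); (1,1,1); (1,2,1); (2,0,0); (2,0,1); (2,1,0); (2,1,1); (2,2,1)
under PSO → (1,0,0); (1,0,1); (1,1,0); (1,1,1); (1,2,0); (1,2,1); (2,0,0); (2,0,1); (2,1,0); (2,1,1); (2,2,0); (2,2,1)
target (1,2,0) ∈ {PSO}

SC:no TSO:no PSO:yes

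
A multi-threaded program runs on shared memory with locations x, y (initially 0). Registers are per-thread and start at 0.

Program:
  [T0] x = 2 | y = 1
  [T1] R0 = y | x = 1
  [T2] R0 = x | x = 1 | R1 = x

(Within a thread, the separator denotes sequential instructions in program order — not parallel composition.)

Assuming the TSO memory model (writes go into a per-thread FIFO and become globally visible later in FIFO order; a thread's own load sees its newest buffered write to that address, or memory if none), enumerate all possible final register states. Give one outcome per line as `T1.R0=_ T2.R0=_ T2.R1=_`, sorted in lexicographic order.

T1.R0=0 T2.R0=0 T2.R1=1
T1.R0=0 T2.R0=0 T2.R1=2
T1.R0=0 T2.R0=1 T2.R1=1
T1.R0=0 T2.R0=1 T2.R1=2
T1.R0=0 T2.R0=2 T2.R1=1
T1.R0=1 T2.R0=0 T2.R1=1
T1.R0=1 T2.R0=0 T2.R1=2
T1.R0=1 T2.R0=1 T2.R1=1
T1.R0=1 T2.R0=2 T2.R1=1

outcome vector order: (T1.R0,T2.R0,T2.R1)
|TSO outcomes| = 9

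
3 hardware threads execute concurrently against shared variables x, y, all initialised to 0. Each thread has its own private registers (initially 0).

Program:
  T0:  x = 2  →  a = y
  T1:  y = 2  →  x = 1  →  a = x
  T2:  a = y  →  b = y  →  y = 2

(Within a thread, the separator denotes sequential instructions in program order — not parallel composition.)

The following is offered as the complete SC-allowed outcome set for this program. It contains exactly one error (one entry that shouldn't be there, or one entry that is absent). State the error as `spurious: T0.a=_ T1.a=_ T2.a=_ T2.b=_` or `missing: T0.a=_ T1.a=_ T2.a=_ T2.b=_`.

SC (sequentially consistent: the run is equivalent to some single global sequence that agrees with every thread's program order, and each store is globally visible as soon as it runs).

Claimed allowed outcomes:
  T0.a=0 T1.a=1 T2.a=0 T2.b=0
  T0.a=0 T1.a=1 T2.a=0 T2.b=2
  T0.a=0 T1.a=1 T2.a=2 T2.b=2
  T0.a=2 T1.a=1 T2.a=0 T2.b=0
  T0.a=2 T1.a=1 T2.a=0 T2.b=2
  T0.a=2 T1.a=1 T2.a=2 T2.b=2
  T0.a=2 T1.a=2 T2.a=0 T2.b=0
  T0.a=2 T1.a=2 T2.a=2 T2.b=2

missing: T0.a=2 T1.a=2 T2.a=0 T2.b=2

outcome vector order: (T0.a,T1.a,T2.a,T2.b)
under SC → 0/1/0/0 0/1/0/2 0/1/2/2 2/1/0/0 2/1/0/2 2/1/2/2 2/2/0/0 2/2/0/2 2/2/2/2
SC∖claimed = {2/2/0/2}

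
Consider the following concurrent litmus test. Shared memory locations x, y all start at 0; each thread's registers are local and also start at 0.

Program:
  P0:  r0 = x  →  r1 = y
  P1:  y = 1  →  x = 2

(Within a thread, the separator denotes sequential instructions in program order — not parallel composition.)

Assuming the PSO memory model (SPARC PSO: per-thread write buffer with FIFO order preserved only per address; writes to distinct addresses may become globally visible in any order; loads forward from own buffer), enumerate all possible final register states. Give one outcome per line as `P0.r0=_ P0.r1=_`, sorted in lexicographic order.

P0.r0=0 P0.r1=0
P0.r0=0 P0.r1=1
P0.r0=2 P0.r1=0
P0.r0=2 P0.r1=1

outcome vector order: (P0.r0,P0.r1)
|PSO outcomes| = 4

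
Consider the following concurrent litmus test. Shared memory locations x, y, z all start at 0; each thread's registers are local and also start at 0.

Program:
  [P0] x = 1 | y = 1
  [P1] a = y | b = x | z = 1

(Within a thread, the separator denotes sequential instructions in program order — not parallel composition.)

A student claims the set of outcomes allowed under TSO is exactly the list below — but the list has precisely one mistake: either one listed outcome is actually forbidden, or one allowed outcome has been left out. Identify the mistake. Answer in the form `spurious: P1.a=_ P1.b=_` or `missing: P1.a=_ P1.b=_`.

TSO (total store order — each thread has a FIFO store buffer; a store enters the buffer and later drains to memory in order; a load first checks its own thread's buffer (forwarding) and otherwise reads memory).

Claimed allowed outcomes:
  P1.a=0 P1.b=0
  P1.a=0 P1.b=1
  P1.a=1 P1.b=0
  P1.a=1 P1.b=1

spurious: P1.a=1 P1.b=0

outcome vector order: (P1.a,P1.b)
[TSO] allowed = {(0,0), (0,1), (1,1)}
claimed∖TSO = {(1,0)}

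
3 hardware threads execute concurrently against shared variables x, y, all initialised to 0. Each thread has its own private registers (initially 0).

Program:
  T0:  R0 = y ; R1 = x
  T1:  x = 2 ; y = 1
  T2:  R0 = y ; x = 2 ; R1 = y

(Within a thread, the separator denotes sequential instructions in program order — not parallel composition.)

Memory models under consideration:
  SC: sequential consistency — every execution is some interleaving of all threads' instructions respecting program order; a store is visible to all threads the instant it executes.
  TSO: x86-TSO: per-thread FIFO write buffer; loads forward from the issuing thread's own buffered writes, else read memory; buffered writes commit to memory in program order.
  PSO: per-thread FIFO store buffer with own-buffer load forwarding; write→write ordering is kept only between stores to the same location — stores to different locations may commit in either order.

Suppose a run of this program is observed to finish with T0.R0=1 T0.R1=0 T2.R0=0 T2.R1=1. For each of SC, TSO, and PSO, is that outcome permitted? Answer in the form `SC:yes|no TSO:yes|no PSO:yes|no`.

outcome vector order: (T0.R0,T0.R1,T2.R0,T2.R1)
[SC] allowed = {0000 0001 0011 0200 0201 0211 1200 1201 1211}
[TSO] allowed = {0000 0001 0011 0200 0201 0211 1200 1201 1211}
[PSO] allowed = {0000 0001 0011 0200 0201 0211 1000 1001 1011 1200 1201 1211}
target 1001 ∈ {PSO}

SC:no TSO:no PSO:yes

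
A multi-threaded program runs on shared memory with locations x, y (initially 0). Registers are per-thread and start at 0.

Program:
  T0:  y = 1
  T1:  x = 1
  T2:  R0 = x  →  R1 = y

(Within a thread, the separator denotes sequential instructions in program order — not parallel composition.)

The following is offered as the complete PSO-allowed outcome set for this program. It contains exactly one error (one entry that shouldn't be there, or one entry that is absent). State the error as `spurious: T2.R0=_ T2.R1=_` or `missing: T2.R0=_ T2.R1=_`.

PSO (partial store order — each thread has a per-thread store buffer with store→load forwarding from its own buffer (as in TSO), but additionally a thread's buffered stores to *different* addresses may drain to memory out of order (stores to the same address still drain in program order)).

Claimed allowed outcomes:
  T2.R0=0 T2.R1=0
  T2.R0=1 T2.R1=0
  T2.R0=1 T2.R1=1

outcome vector order: (T2.R0,T2.R1)
[PSO] allowed = {0/0; 0/1; 1/0; 1/1}
PSO∖claimed = {0/1}

missing: T2.R0=0 T2.R1=1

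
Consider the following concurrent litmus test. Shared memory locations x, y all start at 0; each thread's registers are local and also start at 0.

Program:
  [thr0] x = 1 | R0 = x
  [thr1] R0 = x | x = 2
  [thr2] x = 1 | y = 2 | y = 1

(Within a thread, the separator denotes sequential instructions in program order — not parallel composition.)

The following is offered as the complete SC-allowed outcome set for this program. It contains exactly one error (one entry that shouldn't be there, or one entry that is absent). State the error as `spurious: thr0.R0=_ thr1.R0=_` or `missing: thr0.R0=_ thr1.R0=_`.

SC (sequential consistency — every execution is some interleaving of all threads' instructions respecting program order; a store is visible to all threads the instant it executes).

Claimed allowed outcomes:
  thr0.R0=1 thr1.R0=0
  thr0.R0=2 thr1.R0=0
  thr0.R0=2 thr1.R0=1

outcome vector order: (thr0.R0,thr1.R0)
under SC → (1,0), (1,1), (2,0), (2,1)
SC∖claimed = {(1,1)}

missing: thr0.R0=1 thr1.R0=1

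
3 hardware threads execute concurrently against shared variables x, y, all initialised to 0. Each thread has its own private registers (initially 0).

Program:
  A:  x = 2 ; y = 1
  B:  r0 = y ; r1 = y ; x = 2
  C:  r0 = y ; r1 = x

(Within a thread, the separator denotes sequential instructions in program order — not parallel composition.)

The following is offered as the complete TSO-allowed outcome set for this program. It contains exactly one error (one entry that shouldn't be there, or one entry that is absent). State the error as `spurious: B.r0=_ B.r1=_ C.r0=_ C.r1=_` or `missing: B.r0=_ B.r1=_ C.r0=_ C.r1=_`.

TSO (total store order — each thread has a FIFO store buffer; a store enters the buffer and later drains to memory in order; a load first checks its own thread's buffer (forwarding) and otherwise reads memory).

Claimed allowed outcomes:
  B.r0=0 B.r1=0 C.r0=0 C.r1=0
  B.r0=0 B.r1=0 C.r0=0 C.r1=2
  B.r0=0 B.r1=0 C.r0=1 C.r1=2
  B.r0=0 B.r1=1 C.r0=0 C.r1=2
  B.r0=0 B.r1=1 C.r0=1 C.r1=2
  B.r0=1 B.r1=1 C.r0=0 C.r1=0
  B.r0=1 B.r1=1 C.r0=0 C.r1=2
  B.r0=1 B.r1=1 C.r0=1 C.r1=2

missing: B.r0=0 B.r1=1 C.r0=0 C.r1=0

outcome vector order: (B.r0,B.r1,C.r0,C.r1)
under TSO → <0 0 0 0> <0 0 0 2> <0 0 1 2> <0 1 0 0> <0 1 0 2> <0 1 1 2> <1 1 0 0> <1 1 0 2> <1 1 1 2>
TSO∖claimed = {<0 1 0 0>}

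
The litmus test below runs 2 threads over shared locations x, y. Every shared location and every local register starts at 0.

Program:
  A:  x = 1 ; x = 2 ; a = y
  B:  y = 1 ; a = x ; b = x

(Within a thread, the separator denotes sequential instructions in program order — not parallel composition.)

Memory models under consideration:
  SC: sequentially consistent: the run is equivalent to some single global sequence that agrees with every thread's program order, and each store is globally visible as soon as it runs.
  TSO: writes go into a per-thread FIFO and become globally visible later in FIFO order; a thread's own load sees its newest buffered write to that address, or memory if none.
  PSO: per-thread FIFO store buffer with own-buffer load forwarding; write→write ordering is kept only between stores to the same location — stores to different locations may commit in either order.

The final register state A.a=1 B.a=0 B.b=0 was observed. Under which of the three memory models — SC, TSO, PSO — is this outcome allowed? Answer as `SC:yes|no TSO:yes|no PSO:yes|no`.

SC:yes TSO:yes PSO:yes

outcome vector order: (A.a,B.a,B.b)
[SC] allowed = {(0,2,2); (1,0,0); (1,0,1); (1,0,2); (1,1,1); (1,1,2); (1,2,2)}
[TSO] allowed = {(0,0,0); (0,0,1); (0,0,2); (0,1,1); (0,1,2); (0,2,2); (1,0,0); (1,0,1); (1,0,2); (1,1,1); (1,1,2); (1,2,2)}
[PSO] allowed = {(0,0,0); (0,0,1); (0,0,2); (0,1,1); (0,1,2); (0,2,2); (1,0,0); (1,0,1); (1,0,2); (1,1,1); (1,1,2); (1,2,2)}
target (1,0,0) ∈ {SC,TSO,PSO}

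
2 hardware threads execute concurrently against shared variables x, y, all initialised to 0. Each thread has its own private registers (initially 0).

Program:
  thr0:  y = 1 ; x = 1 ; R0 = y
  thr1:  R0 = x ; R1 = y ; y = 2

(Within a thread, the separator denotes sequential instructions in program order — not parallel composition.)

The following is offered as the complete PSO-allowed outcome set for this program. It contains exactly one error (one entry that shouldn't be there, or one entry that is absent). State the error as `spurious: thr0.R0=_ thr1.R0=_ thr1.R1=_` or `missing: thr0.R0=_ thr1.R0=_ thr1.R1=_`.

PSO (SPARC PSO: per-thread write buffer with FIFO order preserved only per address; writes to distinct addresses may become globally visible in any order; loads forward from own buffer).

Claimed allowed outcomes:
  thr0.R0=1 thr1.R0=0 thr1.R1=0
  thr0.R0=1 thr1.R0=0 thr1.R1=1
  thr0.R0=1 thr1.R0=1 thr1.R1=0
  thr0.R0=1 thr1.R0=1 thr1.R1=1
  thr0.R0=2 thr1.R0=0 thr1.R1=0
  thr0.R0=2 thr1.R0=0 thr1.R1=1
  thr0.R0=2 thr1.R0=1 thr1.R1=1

outcome vector order: (thr0.R0,thr1.R0,thr1.R1)
under PSO → (1,0,0); (1,0,1); (1,1,0); (1,1,1); (2,0,0); (2,0,1); (2,1,0); (2,1,1)
PSO∖claimed = {(2,1,0)}

missing: thr0.R0=2 thr1.R0=1 thr1.R1=0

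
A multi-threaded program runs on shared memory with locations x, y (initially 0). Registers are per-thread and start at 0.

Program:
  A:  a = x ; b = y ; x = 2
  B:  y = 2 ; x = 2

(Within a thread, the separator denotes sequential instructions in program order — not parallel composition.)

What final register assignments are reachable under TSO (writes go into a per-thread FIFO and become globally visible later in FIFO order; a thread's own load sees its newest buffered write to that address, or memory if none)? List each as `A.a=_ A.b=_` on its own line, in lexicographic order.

A.a=0 A.b=0
A.a=0 A.b=2
A.a=2 A.b=2

outcome vector order: (A.a,A.b)
|TSO outcomes| = 3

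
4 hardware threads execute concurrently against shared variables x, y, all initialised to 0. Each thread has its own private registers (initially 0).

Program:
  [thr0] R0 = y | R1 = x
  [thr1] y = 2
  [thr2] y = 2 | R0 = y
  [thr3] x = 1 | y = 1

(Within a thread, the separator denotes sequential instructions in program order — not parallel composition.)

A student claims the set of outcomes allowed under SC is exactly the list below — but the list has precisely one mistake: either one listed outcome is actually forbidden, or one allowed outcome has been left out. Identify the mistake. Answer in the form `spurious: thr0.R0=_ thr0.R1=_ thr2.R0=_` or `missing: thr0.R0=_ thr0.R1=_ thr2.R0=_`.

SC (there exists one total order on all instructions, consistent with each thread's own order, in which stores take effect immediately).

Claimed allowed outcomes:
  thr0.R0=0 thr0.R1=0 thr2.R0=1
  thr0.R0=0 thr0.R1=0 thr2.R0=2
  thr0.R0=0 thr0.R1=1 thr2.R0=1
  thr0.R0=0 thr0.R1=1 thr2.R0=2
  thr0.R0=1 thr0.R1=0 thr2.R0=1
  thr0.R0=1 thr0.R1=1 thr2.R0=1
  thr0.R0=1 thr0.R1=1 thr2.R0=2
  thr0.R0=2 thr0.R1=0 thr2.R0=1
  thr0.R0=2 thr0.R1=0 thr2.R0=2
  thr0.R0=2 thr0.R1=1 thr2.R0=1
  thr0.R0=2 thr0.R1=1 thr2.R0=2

outcome vector order: (thr0.R0,thr0.R1,thr2.R0)
SC: 10 outcomes — {<0 0 1>, <0 0 2>, <0 1 1>, <0 1 2>, <1 1 1>, <1 1 2>, <2 0 1>, <2 0 2>, <2 1 1>, <2 1 2>}
claimed∖SC = {<1 0 1>}

spurious: thr0.R0=1 thr0.R1=0 thr2.R0=1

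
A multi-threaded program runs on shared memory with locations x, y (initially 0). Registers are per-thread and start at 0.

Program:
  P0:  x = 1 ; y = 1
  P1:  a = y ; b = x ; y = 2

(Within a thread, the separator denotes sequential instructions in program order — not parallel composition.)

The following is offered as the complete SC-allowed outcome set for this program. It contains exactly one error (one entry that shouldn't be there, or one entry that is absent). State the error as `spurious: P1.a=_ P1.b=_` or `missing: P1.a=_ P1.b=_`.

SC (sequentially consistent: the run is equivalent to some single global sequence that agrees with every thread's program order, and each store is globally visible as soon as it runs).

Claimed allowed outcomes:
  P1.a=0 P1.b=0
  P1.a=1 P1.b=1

outcome vector order: (P1.a,P1.b)
SC (3): <0 0>, <0 1>, <1 1>
SC∖claimed = {<0 1>}

missing: P1.a=0 P1.b=1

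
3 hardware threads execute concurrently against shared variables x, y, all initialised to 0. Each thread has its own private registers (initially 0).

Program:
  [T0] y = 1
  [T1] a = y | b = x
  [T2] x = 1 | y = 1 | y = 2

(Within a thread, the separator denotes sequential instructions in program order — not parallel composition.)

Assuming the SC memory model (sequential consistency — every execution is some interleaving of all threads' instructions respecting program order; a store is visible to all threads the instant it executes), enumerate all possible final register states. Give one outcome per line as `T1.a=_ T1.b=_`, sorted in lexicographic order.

T1.a=0 T1.b=0
T1.a=0 T1.b=1
T1.a=1 T1.b=0
T1.a=1 T1.b=1
T1.a=2 T1.b=1

outcome vector order: (T1.a,T1.b)
|SC outcomes| = 5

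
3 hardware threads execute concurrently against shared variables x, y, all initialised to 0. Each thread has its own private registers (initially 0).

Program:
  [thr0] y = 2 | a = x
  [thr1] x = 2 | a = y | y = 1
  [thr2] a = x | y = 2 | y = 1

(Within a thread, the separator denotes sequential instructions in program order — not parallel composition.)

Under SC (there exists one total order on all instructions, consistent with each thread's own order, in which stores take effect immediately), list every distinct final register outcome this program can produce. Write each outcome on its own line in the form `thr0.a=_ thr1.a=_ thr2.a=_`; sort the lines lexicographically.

thr0.a=0 thr1.a=1 thr2.a=0
thr0.a=0 thr1.a=1 thr2.a=2
thr0.a=0 thr1.a=2 thr2.a=0
thr0.a=0 thr1.a=2 thr2.a=2
thr0.a=2 thr1.a=0 thr2.a=0
thr0.a=2 thr1.a=0 thr2.a=2
thr0.a=2 thr1.a=1 thr2.a=0
thr0.a=2 thr1.a=1 thr2.a=2
thr0.a=2 thr1.a=2 thr2.a=0
thr0.a=2 thr1.a=2 thr2.a=2

outcome vector order: (thr0.a,thr1.a,thr2.a)
|SC outcomes| = 10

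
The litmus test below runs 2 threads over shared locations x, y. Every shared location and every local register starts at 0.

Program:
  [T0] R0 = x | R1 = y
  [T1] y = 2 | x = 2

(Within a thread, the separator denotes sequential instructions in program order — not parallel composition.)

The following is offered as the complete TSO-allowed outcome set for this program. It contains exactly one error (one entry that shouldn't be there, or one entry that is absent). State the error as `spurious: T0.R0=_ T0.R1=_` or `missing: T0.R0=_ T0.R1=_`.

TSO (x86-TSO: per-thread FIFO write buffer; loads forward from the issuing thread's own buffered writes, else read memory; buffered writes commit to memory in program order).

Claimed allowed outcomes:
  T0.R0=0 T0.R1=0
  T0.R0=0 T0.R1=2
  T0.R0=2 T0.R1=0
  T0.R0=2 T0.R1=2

spurious: T0.R0=2 T0.R1=0

outcome vector order: (T0.R0,T0.R1)
TSO: 3 outcomes — {<0 0>, <0 2>, <2 2>}
claimed∖TSO = {<2 0>}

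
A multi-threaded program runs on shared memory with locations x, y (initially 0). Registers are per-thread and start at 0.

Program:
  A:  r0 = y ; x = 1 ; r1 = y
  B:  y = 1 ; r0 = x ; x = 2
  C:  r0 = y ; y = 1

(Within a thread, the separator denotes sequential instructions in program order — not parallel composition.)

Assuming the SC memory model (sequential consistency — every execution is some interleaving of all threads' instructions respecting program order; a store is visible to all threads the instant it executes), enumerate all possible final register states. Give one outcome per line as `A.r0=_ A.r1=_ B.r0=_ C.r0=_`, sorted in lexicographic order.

outcome vector order: (A.r0,A.r1,B.r0,C.r0)
|SC outcomes| = 10

A.r0=0 A.r1=0 B.r0=1 C.r0=0
A.r0=0 A.r1=0 B.r0=1 C.r0=1
A.r0=0 A.r1=1 B.r0=0 C.r0=0
A.r0=0 A.r1=1 B.r0=0 C.r0=1
A.r0=0 A.r1=1 B.r0=1 C.r0=0
A.r0=0 A.r1=1 B.r0=1 C.r0=1
A.r0=1 A.r1=1 B.r0=0 C.r0=0
A.r0=1 A.r1=1 B.r0=0 C.r0=1
A.r0=1 A.r1=1 B.r0=1 C.r0=0
A.r0=1 A.r1=1 B.r0=1 C.r0=1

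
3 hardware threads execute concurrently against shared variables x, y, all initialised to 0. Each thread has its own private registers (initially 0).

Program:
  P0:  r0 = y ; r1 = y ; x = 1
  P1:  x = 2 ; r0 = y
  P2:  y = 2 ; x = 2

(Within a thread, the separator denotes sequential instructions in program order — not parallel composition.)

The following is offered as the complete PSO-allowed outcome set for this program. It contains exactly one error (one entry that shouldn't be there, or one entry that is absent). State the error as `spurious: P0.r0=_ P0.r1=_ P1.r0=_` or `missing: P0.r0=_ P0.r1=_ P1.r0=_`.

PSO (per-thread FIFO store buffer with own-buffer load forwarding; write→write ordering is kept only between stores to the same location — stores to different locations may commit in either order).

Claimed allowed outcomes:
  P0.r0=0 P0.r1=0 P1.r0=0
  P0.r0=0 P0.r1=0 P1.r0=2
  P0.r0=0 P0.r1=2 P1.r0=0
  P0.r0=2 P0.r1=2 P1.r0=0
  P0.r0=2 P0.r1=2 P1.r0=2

missing: P0.r0=0 P0.r1=2 P1.r0=2

outcome vector order: (P0.r0,P0.r1,P1.r0)
PSO: 6 outcomes — {000; 002; 020; 022; 220; 222}
PSO∖claimed = {022}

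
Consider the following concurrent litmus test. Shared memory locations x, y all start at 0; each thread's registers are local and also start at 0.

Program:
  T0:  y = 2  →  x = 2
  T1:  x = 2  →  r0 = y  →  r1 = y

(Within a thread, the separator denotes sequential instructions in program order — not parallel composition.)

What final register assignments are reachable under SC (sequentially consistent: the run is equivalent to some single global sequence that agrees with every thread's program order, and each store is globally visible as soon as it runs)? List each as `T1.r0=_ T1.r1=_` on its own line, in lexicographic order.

outcome vector order: (T1.r0,T1.r1)
|SC outcomes| = 3

T1.r0=0 T1.r1=0
T1.r0=0 T1.r1=2
T1.r0=2 T1.r1=2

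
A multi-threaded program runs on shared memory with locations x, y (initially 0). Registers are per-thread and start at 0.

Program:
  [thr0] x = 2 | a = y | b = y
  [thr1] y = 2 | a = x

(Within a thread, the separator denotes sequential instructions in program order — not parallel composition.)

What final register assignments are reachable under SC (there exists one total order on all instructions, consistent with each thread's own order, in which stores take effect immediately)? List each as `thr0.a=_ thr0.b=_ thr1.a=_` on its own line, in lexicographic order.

thr0.a=0 thr0.b=0 thr1.a=2
thr0.a=0 thr0.b=2 thr1.a=2
thr0.a=2 thr0.b=2 thr1.a=0
thr0.a=2 thr0.b=2 thr1.a=2

outcome vector order: (thr0.a,thr0.b,thr1.a)
|SC outcomes| = 4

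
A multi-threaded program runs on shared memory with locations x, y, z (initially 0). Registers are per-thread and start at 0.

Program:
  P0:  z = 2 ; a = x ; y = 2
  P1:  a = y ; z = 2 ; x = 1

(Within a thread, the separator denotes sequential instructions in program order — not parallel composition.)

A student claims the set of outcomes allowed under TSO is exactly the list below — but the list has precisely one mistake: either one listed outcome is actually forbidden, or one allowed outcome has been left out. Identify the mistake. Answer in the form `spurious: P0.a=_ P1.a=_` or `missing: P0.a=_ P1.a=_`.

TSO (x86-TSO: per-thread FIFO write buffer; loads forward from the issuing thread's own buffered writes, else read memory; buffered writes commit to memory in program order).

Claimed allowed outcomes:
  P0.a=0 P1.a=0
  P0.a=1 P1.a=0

missing: P0.a=0 P1.a=2

outcome vector order: (P0.a,P1.a)
[TSO] allowed = {00; 02; 10}
TSO∖claimed = {02}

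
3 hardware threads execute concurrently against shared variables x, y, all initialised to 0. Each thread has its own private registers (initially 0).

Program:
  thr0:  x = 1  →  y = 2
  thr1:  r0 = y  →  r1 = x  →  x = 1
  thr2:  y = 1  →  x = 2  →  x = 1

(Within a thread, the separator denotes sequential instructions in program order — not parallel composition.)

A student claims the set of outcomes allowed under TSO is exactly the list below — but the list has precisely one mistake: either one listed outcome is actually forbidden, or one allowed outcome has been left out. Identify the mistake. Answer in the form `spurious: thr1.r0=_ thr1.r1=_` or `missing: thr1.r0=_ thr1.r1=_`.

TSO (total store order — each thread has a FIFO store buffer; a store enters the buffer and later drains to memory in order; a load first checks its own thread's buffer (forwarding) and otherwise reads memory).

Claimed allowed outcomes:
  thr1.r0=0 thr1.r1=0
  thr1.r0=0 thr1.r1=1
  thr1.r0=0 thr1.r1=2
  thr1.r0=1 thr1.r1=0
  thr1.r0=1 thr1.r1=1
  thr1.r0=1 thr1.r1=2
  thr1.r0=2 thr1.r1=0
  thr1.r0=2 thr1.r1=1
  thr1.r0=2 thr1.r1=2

outcome vector order: (thr1.r0,thr1.r1)
TSO (8): 0/0 0/1 0/2 1/0 1/1 1/2 2/1 2/2
claimed∖TSO = {2/0}

spurious: thr1.r0=2 thr1.r1=0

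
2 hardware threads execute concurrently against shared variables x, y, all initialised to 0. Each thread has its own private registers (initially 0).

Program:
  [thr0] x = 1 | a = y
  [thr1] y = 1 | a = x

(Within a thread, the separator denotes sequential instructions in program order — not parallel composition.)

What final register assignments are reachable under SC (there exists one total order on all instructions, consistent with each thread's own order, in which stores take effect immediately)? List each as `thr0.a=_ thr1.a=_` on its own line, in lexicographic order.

thr0.a=0 thr1.a=1
thr0.a=1 thr1.a=0
thr0.a=1 thr1.a=1

outcome vector order: (thr0.a,thr1.a)
|SC outcomes| = 3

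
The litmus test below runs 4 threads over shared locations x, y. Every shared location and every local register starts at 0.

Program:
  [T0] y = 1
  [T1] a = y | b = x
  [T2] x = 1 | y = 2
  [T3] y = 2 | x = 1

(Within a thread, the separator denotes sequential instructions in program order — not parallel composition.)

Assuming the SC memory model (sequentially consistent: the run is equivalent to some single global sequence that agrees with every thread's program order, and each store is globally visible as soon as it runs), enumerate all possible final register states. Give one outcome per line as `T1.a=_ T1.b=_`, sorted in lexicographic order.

outcome vector order: (T1.a,T1.b)
|SC outcomes| = 6

T1.a=0 T1.b=0
T1.a=0 T1.b=1
T1.a=1 T1.b=0
T1.a=1 T1.b=1
T1.a=2 T1.b=0
T1.a=2 T1.b=1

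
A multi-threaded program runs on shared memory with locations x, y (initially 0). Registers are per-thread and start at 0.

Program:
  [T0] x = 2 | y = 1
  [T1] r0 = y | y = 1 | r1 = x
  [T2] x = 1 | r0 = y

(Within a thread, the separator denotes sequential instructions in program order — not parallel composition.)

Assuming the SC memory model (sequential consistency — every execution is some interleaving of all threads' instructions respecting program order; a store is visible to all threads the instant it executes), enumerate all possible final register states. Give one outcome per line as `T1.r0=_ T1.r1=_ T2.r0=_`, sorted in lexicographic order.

T1.r0=0 T1.r1=0 T2.r0=1
T1.r0=0 T1.r1=1 T2.r0=0
T1.r0=0 T1.r1=1 T2.r0=1
T1.r0=0 T1.r1=2 T2.r0=0
T1.r0=0 T1.r1=2 T2.r0=1
T1.r0=1 T1.r1=1 T2.r0=0
T1.r0=1 T1.r1=1 T2.r0=1
T1.r0=1 T1.r1=2 T2.r0=0
T1.r0=1 T1.r1=2 T2.r0=1

outcome vector order: (T1.r0,T1.r1,T2.r0)
|SC outcomes| = 9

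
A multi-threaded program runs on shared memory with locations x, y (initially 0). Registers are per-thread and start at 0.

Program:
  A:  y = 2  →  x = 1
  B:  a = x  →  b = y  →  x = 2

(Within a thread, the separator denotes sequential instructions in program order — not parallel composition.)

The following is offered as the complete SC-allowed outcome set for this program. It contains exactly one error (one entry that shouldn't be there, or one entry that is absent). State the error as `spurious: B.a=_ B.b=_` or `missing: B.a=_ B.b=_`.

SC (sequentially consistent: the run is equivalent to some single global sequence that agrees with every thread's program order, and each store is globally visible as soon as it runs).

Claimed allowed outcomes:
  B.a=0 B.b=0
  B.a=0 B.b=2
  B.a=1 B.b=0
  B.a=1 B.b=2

spurious: B.a=1 B.b=0

outcome vector order: (B.a,B.b)
SC (3): <0 0>; <0 2>; <1 2>
claimed∖SC = {<1 0>}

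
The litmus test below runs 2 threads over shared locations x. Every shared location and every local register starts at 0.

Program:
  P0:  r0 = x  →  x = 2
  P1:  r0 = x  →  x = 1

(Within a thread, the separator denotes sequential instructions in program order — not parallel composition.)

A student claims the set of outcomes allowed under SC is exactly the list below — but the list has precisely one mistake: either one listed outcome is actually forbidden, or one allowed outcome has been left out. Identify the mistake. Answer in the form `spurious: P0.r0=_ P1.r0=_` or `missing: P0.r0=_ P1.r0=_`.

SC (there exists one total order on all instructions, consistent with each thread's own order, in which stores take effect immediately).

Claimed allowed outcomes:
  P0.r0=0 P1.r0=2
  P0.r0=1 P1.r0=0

outcome vector order: (P0.r0,P1.r0)
under SC → 0/0, 0/2, 1/0
SC∖claimed = {0/0}

missing: P0.r0=0 P1.r0=0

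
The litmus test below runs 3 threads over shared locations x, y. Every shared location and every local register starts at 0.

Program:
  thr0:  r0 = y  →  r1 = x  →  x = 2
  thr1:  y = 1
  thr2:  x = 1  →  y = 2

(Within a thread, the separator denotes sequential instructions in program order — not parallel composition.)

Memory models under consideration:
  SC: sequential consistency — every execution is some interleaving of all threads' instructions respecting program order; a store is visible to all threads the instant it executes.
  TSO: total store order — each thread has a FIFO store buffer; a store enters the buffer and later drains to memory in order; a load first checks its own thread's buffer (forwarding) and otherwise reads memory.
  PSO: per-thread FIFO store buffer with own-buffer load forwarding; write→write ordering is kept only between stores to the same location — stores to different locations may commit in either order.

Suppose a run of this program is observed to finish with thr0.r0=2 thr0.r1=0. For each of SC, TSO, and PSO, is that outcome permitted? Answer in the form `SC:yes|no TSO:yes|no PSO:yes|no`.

SC:no TSO:no PSO:yes

outcome vector order: (thr0.r0,thr0.r1)
SC (5): <0 0>; <0 1>; <1 0>; <1 1>; <2 1>
TSO (5): <0 0>; <0 1>; <1 0>; <1 1>; <2 1>
PSO (6): <0 0>; <0 1>; <1 0>; <1 1>; <2 0>; <2 1>
target <2 0> ∈ {PSO}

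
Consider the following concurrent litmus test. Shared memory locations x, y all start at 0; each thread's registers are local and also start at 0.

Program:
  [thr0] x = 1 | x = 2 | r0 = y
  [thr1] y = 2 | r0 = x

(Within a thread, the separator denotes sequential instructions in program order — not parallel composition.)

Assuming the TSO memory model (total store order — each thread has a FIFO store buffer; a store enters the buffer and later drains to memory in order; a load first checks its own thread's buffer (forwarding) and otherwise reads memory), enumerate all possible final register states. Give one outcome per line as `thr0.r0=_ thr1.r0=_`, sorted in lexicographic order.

thr0.r0=0 thr1.r0=0
thr0.r0=0 thr1.r0=1
thr0.r0=0 thr1.r0=2
thr0.r0=2 thr1.r0=0
thr0.r0=2 thr1.r0=1
thr0.r0=2 thr1.r0=2

outcome vector order: (thr0.r0,thr1.r0)
|TSO outcomes| = 6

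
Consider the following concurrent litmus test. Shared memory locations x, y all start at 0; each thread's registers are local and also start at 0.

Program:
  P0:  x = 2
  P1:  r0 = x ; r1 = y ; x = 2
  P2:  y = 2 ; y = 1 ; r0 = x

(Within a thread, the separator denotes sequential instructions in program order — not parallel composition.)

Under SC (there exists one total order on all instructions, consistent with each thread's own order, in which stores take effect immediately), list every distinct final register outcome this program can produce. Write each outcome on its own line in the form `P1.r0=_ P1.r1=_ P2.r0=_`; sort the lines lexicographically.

outcome vector order: (P1.r0,P1.r1,P2.r0)
|SC outcomes| = 10

P1.r0=0 P1.r1=0 P2.r0=0
P1.r0=0 P1.r1=0 P2.r0=2
P1.r0=0 P1.r1=1 P2.r0=0
P1.r0=0 P1.r1=1 P2.r0=2
P1.r0=0 P1.r1=2 P2.r0=0
P1.r0=0 P1.r1=2 P2.r0=2
P1.r0=2 P1.r1=0 P2.r0=2
P1.r0=2 P1.r1=1 P2.r0=0
P1.r0=2 P1.r1=1 P2.r0=2
P1.r0=2 P1.r1=2 P2.r0=2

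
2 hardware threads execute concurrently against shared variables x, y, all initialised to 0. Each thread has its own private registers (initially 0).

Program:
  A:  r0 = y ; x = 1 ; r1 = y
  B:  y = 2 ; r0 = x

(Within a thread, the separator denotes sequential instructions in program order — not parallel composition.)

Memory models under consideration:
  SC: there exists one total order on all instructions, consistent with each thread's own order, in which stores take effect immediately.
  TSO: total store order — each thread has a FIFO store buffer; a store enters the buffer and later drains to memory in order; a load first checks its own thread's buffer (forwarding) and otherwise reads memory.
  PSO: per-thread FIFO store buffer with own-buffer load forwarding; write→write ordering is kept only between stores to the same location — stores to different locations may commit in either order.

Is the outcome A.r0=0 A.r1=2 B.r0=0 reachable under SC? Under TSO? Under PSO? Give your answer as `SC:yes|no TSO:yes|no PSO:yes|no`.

SC:yes TSO:yes PSO:yes

outcome vector order: (A.r0,A.r1,B.r0)
under SC → (0,0,1) (0,2,0) (0,2,1) (2,2,0) (2,2,1)
under TSO → (0,0,0) (0,0,1) (0,2,0) (0,2,1) (2,2,0) (2,2,1)
under PSO → (0,0,0) (0,0,1) (0,2,0) (0,2,1) (2,2,0) (2,2,1)
target (0,2,0) ∈ {SC,TSO,PSO}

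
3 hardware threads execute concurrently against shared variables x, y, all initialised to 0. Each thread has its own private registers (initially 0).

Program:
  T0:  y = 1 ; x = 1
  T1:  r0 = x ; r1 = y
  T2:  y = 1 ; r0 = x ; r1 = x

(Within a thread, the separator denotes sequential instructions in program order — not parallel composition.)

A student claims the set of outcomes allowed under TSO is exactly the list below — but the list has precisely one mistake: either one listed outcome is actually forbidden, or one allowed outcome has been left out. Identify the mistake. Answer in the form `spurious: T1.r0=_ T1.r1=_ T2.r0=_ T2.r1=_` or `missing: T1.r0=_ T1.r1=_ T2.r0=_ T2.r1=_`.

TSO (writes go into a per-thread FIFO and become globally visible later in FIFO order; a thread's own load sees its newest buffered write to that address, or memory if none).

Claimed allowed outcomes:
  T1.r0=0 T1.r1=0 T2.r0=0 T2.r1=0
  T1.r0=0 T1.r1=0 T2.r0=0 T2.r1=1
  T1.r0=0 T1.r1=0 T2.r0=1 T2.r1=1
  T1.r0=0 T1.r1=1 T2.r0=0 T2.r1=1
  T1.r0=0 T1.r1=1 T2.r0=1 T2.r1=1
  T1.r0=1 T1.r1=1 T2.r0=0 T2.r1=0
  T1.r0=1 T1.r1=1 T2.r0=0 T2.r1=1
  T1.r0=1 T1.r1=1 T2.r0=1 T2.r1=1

outcome vector order: (T1.r0,T1.r1,T2.r0,T2.r1)
TSO (9): 0/0/0/0, 0/0/0/1, 0/0/1/1, 0/1/0/0, 0/1/0/1, 0/1/1/1, 1/1/0/0, 1/1/0/1, 1/1/1/1
TSO∖claimed = {0/1/0/0}

missing: T1.r0=0 T1.r1=1 T2.r0=0 T2.r1=0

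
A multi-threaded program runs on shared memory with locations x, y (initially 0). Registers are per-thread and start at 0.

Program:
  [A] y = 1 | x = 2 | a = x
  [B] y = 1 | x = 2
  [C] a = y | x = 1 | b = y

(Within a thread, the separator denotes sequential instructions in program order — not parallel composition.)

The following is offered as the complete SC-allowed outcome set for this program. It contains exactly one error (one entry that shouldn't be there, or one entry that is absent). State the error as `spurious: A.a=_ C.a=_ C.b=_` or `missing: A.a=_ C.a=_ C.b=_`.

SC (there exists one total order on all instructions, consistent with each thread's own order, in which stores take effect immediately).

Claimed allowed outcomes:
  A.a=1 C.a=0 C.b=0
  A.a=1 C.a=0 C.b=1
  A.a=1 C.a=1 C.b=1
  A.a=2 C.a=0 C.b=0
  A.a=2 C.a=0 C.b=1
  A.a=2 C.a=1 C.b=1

outcome vector order: (A.a,C.a,C.b)
SC: 5 outcomes — {<1 0 1>, <1 1 1>, <2 0 0>, <2 0 1>, <2 1 1>}
claimed∖SC = {<1 0 0>}

spurious: A.a=1 C.a=0 C.b=0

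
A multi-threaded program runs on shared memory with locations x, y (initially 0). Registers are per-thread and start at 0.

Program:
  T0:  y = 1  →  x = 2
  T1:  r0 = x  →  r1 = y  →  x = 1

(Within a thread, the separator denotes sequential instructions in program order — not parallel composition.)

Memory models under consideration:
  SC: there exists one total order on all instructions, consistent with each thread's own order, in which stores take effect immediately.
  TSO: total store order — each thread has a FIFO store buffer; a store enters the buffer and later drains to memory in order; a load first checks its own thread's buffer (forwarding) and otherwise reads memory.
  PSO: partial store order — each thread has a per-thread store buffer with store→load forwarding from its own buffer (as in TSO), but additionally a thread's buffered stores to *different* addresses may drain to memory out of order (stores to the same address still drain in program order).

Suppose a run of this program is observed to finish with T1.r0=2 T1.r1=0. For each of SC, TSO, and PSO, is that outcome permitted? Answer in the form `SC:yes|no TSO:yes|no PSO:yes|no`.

outcome vector order: (T1.r0,T1.r1)
SC (3): <0 0>, <0 1>, <2 1>
TSO (3): <0 0>, <0 1>, <2 1>
PSO (4): <0 0>, <0 1>, <2 0>, <2 1>
target <2 0> ∈ {PSO}

SC:no TSO:no PSO:yes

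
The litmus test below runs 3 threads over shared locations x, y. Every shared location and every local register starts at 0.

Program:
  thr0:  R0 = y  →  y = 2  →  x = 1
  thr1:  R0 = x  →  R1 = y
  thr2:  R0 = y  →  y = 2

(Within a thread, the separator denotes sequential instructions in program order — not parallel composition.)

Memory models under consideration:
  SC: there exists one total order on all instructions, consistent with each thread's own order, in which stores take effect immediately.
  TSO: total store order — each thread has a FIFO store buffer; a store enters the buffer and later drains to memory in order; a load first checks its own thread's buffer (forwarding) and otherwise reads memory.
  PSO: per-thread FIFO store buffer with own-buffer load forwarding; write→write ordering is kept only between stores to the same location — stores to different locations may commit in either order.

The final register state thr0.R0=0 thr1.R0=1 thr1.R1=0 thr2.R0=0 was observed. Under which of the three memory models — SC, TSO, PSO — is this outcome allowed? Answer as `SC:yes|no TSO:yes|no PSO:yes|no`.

SC:no TSO:no PSO:yes

outcome vector order: (thr0.R0,thr1.R0,thr1.R1,thr2.R0)
under SC → <0 0 0 0> <0 0 0 2> <0 0 2 0> <0 0 2 2> <0 1 2 0> <0 1 2 2> <2 0 0 0> <2 0 2 0> <2 1 2 0>
under TSO → <0 0 0 0> <0 0 0 2> <0 0 2 0> <0 0 2 2> <0 1 2 0> <0 1 2 2> <2 0 0 0> <2 0 2 0> <2 1 2 0>
under PSO → <0 0 0 0> <0 0 0 2> <0 0 2 0> <0 0 2 2> <0 1 0 0> <0 1 0 2> <0 1 2 0> <0 1 2 2> <2 0 0 0> <2 0 2 0> <2 1 2 0>
target <0 1 0 0> ∈ {PSO}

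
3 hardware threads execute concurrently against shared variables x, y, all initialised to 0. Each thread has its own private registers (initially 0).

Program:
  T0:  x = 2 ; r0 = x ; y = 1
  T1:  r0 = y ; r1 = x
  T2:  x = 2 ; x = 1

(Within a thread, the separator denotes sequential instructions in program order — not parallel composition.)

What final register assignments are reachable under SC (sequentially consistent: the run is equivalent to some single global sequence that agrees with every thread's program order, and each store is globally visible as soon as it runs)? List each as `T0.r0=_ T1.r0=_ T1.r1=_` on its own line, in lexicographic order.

T0.r0=1 T1.r0=0 T1.r1=0
T0.r0=1 T1.r0=0 T1.r1=1
T0.r0=1 T1.r0=0 T1.r1=2
T0.r0=1 T1.r0=1 T1.r1=1
T0.r0=2 T1.r0=0 T1.r1=0
T0.r0=2 T1.r0=0 T1.r1=1
T0.r0=2 T1.r0=0 T1.r1=2
T0.r0=2 T1.r0=1 T1.r1=1
T0.r0=2 T1.r0=1 T1.r1=2

outcome vector order: (T0.r0,T1.r0,T1.r1)
|SC outcomes| = 9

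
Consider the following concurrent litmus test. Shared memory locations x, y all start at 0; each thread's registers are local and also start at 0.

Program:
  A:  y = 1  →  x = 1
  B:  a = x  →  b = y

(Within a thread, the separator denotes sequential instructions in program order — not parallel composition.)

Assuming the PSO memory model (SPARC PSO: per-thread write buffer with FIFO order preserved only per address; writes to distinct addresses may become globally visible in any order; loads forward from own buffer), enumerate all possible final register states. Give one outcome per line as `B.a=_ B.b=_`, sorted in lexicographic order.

B.a=0 B.b=0
B.a=0 B.b=1
B.a=1 B.b=0
B.a=1 B.b=1

outcome vector order: (B.a,B.b)
|PSO outcomes| = 4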